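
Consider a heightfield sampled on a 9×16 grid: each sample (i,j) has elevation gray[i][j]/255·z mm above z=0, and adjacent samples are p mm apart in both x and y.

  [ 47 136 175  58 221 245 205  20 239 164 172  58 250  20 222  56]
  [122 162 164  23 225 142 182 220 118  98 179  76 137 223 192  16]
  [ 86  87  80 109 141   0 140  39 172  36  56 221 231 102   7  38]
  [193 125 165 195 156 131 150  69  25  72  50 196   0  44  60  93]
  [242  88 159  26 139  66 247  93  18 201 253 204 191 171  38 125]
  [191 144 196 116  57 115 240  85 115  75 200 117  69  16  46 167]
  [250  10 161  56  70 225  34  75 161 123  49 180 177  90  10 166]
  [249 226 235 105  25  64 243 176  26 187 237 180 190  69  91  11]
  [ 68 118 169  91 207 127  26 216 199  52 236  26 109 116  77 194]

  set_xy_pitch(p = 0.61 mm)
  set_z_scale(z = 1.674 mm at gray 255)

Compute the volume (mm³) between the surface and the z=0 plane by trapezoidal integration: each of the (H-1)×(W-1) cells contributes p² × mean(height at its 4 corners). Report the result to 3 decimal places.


height_mm = gray/255 × 1.674; cell vol = 0.61² × mean(4 corners)
unit = 0.61² × 1.674 / (4×255) = 0.000610682 mm³ per gray-sum
row 0: Σ corner-gray over 15 cells = 8893  → 5.4308
row 1: Σ corner-gray over 15 cells = 7386  → 4.5105
row 2: Σ corner-gray over 15 cells = 6128  → 3.7423
row 3: Σ corner-gray over 15 cells = 7317  → 4.4684
row 4: Σ corner-gray over 15 cells = 7695  → 4.6992
row 5: Σ corner-gray over 15 cells = 6798  → 4.1514
row 6: Σ corner-gray over 15 cells = 7626  → 4.6571
row 7: Σ corner-gray over 15 cells = 8168  → 4.9880
Σ rows: total corner-gray = 60011  → 36.6476 mm³

36.648


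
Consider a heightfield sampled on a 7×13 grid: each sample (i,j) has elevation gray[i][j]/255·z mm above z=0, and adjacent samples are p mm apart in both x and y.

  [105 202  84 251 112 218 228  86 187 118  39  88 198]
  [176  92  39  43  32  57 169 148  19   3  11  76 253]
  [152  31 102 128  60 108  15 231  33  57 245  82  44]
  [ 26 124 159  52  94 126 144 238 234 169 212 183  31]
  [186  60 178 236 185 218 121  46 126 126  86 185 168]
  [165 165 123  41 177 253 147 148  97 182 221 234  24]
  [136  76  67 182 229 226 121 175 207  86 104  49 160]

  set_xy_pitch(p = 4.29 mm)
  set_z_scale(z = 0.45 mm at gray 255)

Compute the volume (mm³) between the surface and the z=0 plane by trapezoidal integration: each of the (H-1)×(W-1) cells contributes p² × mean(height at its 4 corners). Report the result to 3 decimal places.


height_mm = gray/255 × 0.45; cell vol = 4.29² × mean(4 corners)
unit = 4.29² × 0.45 / (4×255) = 0.00811946 mm³ per gray-sum
row 0: Σ corner-gray over 12 cells = 5336  → 43.3254
row 1: Σ corner-gray over 12 cells = 4187  → 33.9962
row 2: Σ corner-gray over 12 cells = 5907  → 47.9616
row 3: Σ corner-gray over 12 cells = 7015  → 56.9580
row 4: Σ corner-gray over 12 cells = 7253  → 58.8904
row 5: Σ corner-gray over 12 cells = 7105  → 57.6887
Σ rows: total corner-gray = 36803  → 298.8203 mm³

298.820


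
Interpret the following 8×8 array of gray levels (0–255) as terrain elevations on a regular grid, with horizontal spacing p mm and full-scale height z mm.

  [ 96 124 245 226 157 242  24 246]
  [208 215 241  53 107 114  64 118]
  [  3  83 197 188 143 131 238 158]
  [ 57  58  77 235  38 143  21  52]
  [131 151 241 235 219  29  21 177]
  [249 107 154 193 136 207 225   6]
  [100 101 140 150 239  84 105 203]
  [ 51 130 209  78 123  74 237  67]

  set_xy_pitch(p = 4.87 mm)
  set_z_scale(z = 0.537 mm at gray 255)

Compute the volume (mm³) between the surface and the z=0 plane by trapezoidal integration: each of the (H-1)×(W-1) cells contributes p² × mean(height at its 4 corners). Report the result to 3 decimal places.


height_mm = gray/255 × 0.537; cell vol = 4.87² × mean(4 corners)
unit = 4.87² × 0.537 / (4×255) = 0.0124863 mm³ per gray-sum
row 0: Σ corner-gray over 7 cells = 4292  → 53.5910
row 1: Σ corner-gray over 7 cells = 4035  → 50.3820
row 2: Σ corner-gray over 7 cells = 3374  → 42.1286
row 3: Σ corner-gray over 7 cells = 3353  → 41.8664
row 4: Σ corner-gray over 7 cells = 4399  → 54.9270
row 5: Σ corner-gray over 7 cells = 4240  → 52.9417
row 6: Σ corner-gray over 7 cells = 3761  → 46.9608
Σ rows: total corner-gray = 27454  → 342.7975 mm³

342.798


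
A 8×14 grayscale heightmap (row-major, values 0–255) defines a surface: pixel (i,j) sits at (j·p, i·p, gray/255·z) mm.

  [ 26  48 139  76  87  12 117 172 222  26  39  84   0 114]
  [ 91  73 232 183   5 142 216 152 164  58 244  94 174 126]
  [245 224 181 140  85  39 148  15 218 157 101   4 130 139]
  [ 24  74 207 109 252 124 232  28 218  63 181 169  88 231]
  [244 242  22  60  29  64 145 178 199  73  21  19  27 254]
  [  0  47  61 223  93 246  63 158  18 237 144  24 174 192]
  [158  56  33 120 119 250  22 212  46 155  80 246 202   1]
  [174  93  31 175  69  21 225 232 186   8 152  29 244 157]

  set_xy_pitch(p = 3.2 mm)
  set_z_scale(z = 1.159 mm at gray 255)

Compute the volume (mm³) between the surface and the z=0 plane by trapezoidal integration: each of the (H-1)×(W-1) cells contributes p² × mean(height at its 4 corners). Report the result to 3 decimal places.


523.397

height_mm = gray/255 × 1.159; cell vol = 3.2² × mean(4 corners)
unit = 3.2² × 1.159 / (4×255) = 0.0116355 mm³ per gray-sum
row 0: Σ corner-gray over 13 cells = 5875  → 68.3583
row 1: Σ corner-gray over 13 cells = 6959  → 80.9711
row 2: Σ corner-gray over 13 cells = 7013  → 81.5994
row 3: Σ corner-gray over 13 cells = 6401  → 74.4785
row 4: Σ corner-gray over 13 cells = 5824  → 67.7649
row 5: Σ corner-gray over 13 cells = 6409  → 74.5716
row 6: Σ corner-gray over 13 cells = 6502  → 75.6537
Σ rows: total corner-gray = 44983  → 523.3975 mm³


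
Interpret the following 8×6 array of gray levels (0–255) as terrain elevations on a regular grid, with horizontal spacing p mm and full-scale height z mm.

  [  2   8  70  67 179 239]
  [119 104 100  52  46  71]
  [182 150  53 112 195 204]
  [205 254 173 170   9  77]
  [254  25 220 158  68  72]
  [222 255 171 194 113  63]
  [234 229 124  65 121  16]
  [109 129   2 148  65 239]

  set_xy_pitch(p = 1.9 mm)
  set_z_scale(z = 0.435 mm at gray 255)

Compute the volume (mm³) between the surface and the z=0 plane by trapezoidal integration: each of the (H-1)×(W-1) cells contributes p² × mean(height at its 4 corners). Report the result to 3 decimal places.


height_mm = gray/255 × 0.435; cell vol = 1.9² × mean(4 corners)
unit = 1.9² × 0.435 / (4×255) = 0.00153956 mm³ per gray-sum
row 0: Σ corner-gray over 5 cells = 1683  → 2.5911
row 1: Σ corner-gray over 5 cells = 2200  → 3.3870
row 2: Σ corner-gray over 5 cells = 2900  → 4.4647
row 3: Σ corner-gray over 5 cells = 2762  → 4.2523
row 4: Σ corner-gray over 5 cells = 3019  → 4.6479
row 5: Σ corner-gray over 5 cells = 3079  → 4.7403
row 6: Σ corner-gray over 5 cells = 2364  → 3.6395
Σ rows: total corner-gray = 18007  → 27.7228 mm³

27.723


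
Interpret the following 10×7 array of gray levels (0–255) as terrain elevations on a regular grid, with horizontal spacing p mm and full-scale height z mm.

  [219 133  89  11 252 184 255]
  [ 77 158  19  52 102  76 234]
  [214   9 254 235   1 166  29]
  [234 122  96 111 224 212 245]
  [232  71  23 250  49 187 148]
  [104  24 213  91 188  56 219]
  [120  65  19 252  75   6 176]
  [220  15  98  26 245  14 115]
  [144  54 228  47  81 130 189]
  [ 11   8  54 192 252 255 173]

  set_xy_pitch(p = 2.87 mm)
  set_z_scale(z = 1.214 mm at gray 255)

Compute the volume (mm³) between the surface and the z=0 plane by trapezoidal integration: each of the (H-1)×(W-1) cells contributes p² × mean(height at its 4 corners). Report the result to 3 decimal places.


height_mm = gray/255 × 1.214; cell vol = 2.87² × mean(4 corners)
unit = 2.87² × 1.214 / (4×255) = 0.00980353 mm³ per gray-sum
row 0: Σ corner-gray over 6 cells = 2937  → 28.7930
row 1: Σ corner-gray over 6 cells = 2698  → 26.4499
row 2: Σ corner-gray over 6 cells = 3582  → 35.1162
row 3: Σ corner-gray over 6 cells = 3549  → 34.7927
row 4: Σ corner-gray over 6 cells = 3007  → 29.4792
row 5: Σ corner-gray over 6 cells = 2597  → 25.4598
row 6: Σ corner-gray over 6 cells = 2261  → 22.1658
row 7: Σ corner-gray over 6 cells = 2544  → 24.9402
row 8: Σ corner-gray over 6 cells = 3119  → 30.5772
Σ rows: total corner-gray = 26294  → 257.7739 mm³

257.774


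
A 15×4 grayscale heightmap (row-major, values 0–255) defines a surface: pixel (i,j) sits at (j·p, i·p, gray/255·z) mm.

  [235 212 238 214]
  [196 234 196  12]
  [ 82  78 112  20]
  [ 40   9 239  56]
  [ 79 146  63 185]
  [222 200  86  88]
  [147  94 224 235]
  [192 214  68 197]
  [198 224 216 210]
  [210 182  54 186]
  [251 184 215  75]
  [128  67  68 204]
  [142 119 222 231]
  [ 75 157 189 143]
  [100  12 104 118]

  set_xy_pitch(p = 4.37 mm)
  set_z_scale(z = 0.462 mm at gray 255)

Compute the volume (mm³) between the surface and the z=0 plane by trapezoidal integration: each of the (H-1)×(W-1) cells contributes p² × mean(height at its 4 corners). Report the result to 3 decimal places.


height_mm = gray/255 × 0.462; cell vol = 4.37² × mean(4 corners)
unit = 4.37² × 0.462 / (4×255) = 0.00864977 mm³ per gray-sum
row 0: Σ corner-gray over 3 cells = 2417  → 20.9065
row 1: Σ corner-gray over 3 cells = 1550  → 13.4071
row 2: Σ corner-gray over 3 cells = 1074  → 9.2899
row 3: Σ corner-gray over 3 cells = 1274  → 11.0198
row 4: Σ corner-gray over 3 cells = 1564  → 13.5282
row 5: Σ corner-gray over 3 cells = 1900  → 16.4346
row 6: Σ corner-gray over 3 cells = 1971  → 17.0487
row 7: Σ corner-gray over 3 cells = 2241  → 19.3841
row 8: Σ corner-gray over 3 cells = 2156  → 18.6489
row 9: Σ corner-gray over 3 cells = 1992  → 17.2303
row 10: Σ corner-gray over 3 cells = 1726  → 14.9295
row 11: Σ corner-gray over 3 cells = 1657  → 14.3327
row 12: Σ corner-gray over 3 cells = 1965  → 16.9968
row 13: Σ corner-gray over 3 cells = 1360  → 11.7637
Σ rows: total corner-gray = 24847  → 214.9209 mm³

214.921


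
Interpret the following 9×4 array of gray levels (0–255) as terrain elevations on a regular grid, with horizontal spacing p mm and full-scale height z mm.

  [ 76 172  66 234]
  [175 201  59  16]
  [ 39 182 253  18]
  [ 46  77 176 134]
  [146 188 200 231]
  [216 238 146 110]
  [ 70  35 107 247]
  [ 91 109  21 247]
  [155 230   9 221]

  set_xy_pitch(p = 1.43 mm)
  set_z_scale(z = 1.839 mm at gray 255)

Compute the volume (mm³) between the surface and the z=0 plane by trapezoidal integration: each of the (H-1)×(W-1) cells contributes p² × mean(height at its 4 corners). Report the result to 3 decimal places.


48.592

height_mm = gray/255 × 1.839; cell vol = 1.43² × mean(4 corners)
unit = 1.43² × 1.839 / (4×255) = 0.00368683 mm³ per gray-sum
row 0: Σ corner-gray over 3 cells = 1497  → 5.5192
row 1: Σ corner-gray over 3 cells = 1638  → 6.0390
row 2: Σ corner-gray over 3 cells = 1613  → 5.9469
row 3: Σ corner-gray over 3 cells = 1839  → 6.7801
row 4: Σ corner-gray over 3 cells = 2247  → 8.2843
row 5: Σ corner-gray over 3 cells = 1695  → 6.2492
row 6: Σ corner-gray over 3 cells = 1199  → 4.4205
row 7: Σ corner-gray over 3 cells = 1452  → 5.3533
Σ rows: total corner-gray = 13180  → 48.5925 mm³


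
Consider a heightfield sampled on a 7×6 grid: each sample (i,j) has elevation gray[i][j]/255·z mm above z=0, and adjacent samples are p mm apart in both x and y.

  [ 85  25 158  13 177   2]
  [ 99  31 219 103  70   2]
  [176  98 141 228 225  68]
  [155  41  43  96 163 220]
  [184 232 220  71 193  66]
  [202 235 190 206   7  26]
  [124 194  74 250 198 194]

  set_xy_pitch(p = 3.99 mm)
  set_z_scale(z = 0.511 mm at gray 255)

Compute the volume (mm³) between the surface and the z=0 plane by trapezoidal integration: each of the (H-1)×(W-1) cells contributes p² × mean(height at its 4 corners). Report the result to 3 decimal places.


height_mm = gray/255 × 0.511; cell vol = 3.99² × mean(4 corners)
unit = 3.99² × 0.511 / (4×255) = 0.00797566 mm³ per gray-sum
row 0: Σ corner-gray over 5 cells = 1780  → 14.1967
row 1: Σ corner-gray over 5 cells = 2575  → 20.5373
row 2: Σ corner-gray over 5 cells = 2689  → 21.4465
row 3: Σ corner-gray over 5 cells = 2743  → 21.8772
row 4: Σ corner-gray over 5 cells = 3186  → 25.4104
row 5: Σ corner-gray over 5 cells = 3254  → 25.9528
Σ rows: total corner-gray = 16227  → 129.4210 mm³

129.421


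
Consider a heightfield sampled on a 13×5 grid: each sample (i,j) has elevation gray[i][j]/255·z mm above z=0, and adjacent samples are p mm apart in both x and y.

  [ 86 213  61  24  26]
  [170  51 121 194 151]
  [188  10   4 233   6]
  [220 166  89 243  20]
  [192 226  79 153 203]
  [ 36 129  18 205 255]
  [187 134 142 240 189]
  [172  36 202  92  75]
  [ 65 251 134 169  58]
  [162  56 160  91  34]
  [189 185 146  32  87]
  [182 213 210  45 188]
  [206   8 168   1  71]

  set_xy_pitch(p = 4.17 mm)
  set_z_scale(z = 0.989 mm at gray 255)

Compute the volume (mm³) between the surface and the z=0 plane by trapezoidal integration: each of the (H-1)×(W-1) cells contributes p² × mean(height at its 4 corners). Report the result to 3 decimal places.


height_mm = gray/255 × 0.989; cell vol = 4.17² × mean(4 corners)
unit = 4.17² × 0.989 / (4×255) = 0.0168604 mm³ per gray-sum
row 0: Σ corner-gray over 4 cells = 1761  → 29.6912
row 1: Σ corner-gray over 4 cells = 1741  → 29.3540
row 2: Σ corner-gray over 4 cells = 1924  → 32.4394
row 3: Σ corner-gray over 4 cells = 2547  → 42.9435
row 4: Σ corner-gray over 4 cells = 2306  → 38.8801
row 5: Σ corner-gray over 4 cells = 2403  → 40.5156
row 6: Σ corner-gray over 4 cells = 2315  → 39.0319
row 7: Σ corner-gray over 4 cells = 2138  → 36.0476
row 8: Σ corner-gray over 4 cells = 2041  → 34.4121
row 9: Σ corner-gray over 4 cells = 1812  → 30.5511
row 10: Σ corner-gray over 4 cells = 2308  → 38.9138
row 11: Σ corner-gray over 4 cells = 1937  → 32.6586
Σ rows: total corner-gray = 25233  → 425.4388 mm³

425.439


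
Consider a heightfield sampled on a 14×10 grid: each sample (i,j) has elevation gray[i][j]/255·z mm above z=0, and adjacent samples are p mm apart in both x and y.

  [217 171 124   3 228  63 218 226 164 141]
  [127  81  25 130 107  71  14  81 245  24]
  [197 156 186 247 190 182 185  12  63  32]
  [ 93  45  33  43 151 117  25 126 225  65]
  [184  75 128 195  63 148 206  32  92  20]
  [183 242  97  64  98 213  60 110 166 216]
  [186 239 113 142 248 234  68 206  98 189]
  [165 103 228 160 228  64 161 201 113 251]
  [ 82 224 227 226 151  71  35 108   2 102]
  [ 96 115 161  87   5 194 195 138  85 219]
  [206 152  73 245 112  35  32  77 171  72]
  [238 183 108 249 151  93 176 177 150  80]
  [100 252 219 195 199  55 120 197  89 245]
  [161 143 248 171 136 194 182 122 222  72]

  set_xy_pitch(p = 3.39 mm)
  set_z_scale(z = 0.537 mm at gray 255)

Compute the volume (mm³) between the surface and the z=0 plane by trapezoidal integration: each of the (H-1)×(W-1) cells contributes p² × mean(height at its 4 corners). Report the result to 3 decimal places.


height_mm = gray/255 × 0.537; cell vol = 3.39² × mean(4 corners)
unit = 3.39² × 0.537 / (4×255) = 0.00605025 mm³ per gray-sum
row 0: Σ corner-gray over 9 cells = 4411  → 26.6877
row 1: Σ corner-gray over 9 cells = 4330  → 26.1976
row 2: Σ corner-gray over 9 cells = 4359  → 26.3731
row 3: Σ corner-gray over 9 cells = 3770  → 22.8095
row 4: Σ corner-gray over 9 cells = 4581  → 27.7162
row 5: Σ corner-gray over 9 cells = 5570  → 33.6999
row 6: Σ corner-gray over 9 cells = 6003  → 36.3197
row 7: Σ corner-gray over 9 cells = 5204  → 31.4855
row 8: Σ corner-gray over 9 cells = 4547  → 27.5105
row 9: Σ corner-gray over 9 cells = 4347  → 26.3004
row 10: Σ corner-gray over 9 cells = 4964  → 30.0335
row 11: Σ corner-gray over 9 cells = 5889  → 35.6299
row 12: Σ corner-gray over 9 cells = 6066  → 36.7008
Σ rows: total corner-gray = 64041  → 387.4642 mm³

387.464


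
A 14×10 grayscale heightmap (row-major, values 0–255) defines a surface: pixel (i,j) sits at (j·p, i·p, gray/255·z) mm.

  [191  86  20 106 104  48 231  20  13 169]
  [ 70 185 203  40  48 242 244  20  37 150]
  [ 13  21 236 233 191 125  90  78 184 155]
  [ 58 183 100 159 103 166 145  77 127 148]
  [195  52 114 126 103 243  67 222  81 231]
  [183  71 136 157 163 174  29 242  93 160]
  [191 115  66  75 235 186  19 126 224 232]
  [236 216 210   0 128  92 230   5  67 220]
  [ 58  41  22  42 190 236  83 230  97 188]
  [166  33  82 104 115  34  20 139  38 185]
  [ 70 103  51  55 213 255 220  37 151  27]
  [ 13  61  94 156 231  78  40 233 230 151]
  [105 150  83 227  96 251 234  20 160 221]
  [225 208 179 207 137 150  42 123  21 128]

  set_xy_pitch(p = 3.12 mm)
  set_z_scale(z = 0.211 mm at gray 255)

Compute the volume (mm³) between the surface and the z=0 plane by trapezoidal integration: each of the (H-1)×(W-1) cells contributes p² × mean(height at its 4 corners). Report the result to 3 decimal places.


120.642

height_mm = gray/255 × 0.211; cell vol = 3.12² × mean(4 corners)
unit = 3.12² × 0.211 / (4×255) = 0.00201368 mm³ per gray-sum
row 0: Σ corner-gray over 9 cells = 3874  → 7.8010
row 1: Σ corner-gray over 9 cells = 4742  → 9.5489
row 2: Σ corner-gray over 9 cells = 4810  → 9.6858
row 3: Σ corner-gray over 9 cells = 4768  → 9.6012
row 4: Σ corner-gray over 9 cells = 4915  → 9.8973
row 5: Σ corner-gray over 9 cells = 4988  → 10.0443
row 6: Σ corner-gray over 9 cells = 4867  → 9.8006
row 7: Σ corner-gray over 9 cells = 4480  → 9.0213
row 8: Σ corner-gray over 9 cells = 3609  → 7.2674
row 9: Σ corner-gray over 9 cells = 3748  → 7.5473
row 10: Σ corner-gray over 9 cells = 4677  → 9.4180
row 11: Σ corner-gray over 9 cells = 5178  → 10.4269
row 12: Σ corner-gray over 9 cells = 5255  → 10.5819
Σ rows: total corner-gray = 59911  → 120.6419 mm³


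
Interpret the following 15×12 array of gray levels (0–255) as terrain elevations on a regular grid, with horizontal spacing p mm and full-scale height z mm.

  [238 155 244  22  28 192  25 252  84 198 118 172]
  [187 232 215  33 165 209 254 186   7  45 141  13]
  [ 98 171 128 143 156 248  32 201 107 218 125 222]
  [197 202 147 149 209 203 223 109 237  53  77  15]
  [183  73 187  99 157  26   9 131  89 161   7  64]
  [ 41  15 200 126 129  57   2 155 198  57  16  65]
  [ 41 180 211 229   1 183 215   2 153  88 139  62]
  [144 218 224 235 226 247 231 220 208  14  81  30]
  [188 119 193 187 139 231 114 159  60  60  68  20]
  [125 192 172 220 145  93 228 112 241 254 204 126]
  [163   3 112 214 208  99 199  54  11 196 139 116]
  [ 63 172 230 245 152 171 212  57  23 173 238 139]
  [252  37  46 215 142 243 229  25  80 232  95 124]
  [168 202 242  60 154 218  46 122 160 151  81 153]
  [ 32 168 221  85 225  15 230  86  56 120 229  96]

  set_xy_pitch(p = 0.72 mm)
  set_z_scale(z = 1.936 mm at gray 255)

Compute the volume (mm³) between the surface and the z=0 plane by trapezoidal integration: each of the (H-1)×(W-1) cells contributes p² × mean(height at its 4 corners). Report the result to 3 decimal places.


height_mm = gray/255 × 1.936; cell vol = 0.72² × mean(4 corners)
unit = 0.72² × 1.936 / (4×255) = 0.000983944 mm³ per gray-sum
row 0: Σ corner-gray over 11 cells = 6220  → 6.1201
row 1: Σ corner-gray over 11 cells = 6552  → 6.4468
row 2: Σ corner-gray over 11 cells = 6808  → 6.6987
row 3: Σ corner-gray over 11 cells = 5555  → 5.4658
row 4: Σ corner-gray over 11 cells = 4141  → 4.0745
row 5: Σ corner-gray over 11 cells = 4921  → 4.8420
row 6: Σ corner-gray over 11 cells = 6887  → 6.7764
row 7: Σ corner-gray over 11 cells = 6850  → 6.7400
row 8: Σ corner-gray over 11 cells = 6841  → 6.7312
row 9: Σ corner-gray over 11 cells = 6722  → 6.6141
row 10: Σ corner-gray over 11 cells = 6297  → 6.1959
row 11: Σ corner-gray over 11 cells = 6612  → 6.5058
row 12: Σ corner-gray over 11 cells = 6257  → 6.1565
row 13: Σ corner-gray over 11 cells = 6191  → 6.0916
Σ rows: total corner-gray = 86854  → 85.4594 mm³

85.459


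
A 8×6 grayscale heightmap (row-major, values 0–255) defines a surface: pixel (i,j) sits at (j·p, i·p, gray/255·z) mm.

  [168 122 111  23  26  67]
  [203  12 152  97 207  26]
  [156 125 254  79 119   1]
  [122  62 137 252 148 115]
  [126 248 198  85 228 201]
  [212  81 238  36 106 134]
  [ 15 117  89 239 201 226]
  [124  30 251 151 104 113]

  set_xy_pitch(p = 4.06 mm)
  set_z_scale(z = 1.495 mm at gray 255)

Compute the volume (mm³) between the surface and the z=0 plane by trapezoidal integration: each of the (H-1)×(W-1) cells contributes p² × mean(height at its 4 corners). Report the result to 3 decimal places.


height_mm = gray/255 × 1.495; cell vol = 4.06² × mean(4 corners)
unit = 4.06² × 1.495 / (4×255) = 0.0241598 mm³ per gray-sum
row 0: Σ corner-gray over 5 cells = 1964  → 47.4498
row 1: Σ corner-gray over 5 cells = 2476  → 59.8196
row 2: Σ corner-gray over 5 cells = 2746  → 66.3428
row 3: Σ corner-gray over 5 cells = 3280  → 79.2441
row 4: Σ corner-gray over 5 cells = 3113  → 75.2094
row 5: Σ corner-gray over 5 cells = 2801  → 67.6716
row 6: Σ corner-gray over 5 cells = 2842  → 68.6621
Σ rows: total corner-gray = 19222  → 464.3994 mm³

464.399


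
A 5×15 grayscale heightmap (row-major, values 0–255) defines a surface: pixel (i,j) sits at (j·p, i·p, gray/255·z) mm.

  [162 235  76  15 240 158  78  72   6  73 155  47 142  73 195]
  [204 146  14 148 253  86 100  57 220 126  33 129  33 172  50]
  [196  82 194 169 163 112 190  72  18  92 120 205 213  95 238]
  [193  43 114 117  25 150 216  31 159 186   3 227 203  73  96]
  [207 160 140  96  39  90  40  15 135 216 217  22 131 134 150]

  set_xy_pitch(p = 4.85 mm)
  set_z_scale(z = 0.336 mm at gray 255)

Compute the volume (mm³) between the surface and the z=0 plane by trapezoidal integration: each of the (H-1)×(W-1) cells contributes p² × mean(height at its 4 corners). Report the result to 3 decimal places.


height_mm = gray/255 × 0.336; cell vol = 4.85² × mean(4 corners)
unit = 4.85² × 0.336 / (4×255) = 0.00774859 mm³ per gray-sum
row 0: Σ corner-gray over 14 cells = 6385  → 49.4747
row 1: Σ corner-gray over 14 cells = 7172  → 55.5729
row 2: Σ corner-gray over 14 cells = 7267  → 56.3090
row 3: Σ corner-gray over 14 cells = 6610  → 51.2182
Σ rows: total corner-gray = 27434  → 212.5748 mm³

212.575


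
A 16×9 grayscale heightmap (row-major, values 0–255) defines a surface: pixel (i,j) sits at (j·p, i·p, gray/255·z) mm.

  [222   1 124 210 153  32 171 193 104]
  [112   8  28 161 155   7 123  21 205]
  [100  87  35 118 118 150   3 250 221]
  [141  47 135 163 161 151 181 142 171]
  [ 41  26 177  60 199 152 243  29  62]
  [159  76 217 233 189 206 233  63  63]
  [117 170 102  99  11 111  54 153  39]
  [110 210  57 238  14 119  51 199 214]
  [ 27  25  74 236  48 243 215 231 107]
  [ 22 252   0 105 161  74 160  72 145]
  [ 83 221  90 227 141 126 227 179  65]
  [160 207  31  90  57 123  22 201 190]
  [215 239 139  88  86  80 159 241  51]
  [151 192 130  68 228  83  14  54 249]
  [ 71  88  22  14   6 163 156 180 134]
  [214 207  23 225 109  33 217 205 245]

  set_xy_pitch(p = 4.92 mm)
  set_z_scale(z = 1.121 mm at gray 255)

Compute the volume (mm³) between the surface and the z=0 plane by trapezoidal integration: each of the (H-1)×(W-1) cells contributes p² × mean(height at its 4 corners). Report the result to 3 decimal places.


1602.929

height_mm = gray/255 × 1.121; cell vol = 4.92² × mean(4 corners)
unit = 4.92² × 1.121 / (4×255) = 0.0266033 mm³ per gray-sum
row 0: Σ corner-gray over 8 cells = 3417  → 90.9035
row 1: Σ corner-gray over 8 cells = 3166  → 84.2261
row 2: Σ corner-gray over 8 cells = 4115  → 109.4726
row 3: Σ corner-gray over 8 cells = 4147  → 110.3239
row 4: Σ corner-gray over 8 cells = 4531  → 120.5396
row 5: Σ corner-gray over 8 cells = 4212  → 112.0531
row 6: Σ corner-gray over 8 cells = 3656  → 97.2617
row 7: Σ corner-gray over 8 cells = 4378  → 116.4693
row 8: Σ corner-gray over 8 cells = 4093  → 108.8873
row 9: Σ corner-gray over 8 cells = 4385  → 116.6555
row 10: Σ corner-gray over 8 cells = 4382  → 116.5757
row 11: Σ corner-gray over 8 cells = 4142  → 110.1909
row 12: Σ corner-gray over 8 cells = 4268  → 113.5429
row 13: Σ corner-gray over 8 cells = 3401  → 90.4779
row 14: Σ corner-gray over 8 cells = 3960  → 105.3491
Σ rows: total corner-gray = 60253  → 1602.9291 mm³


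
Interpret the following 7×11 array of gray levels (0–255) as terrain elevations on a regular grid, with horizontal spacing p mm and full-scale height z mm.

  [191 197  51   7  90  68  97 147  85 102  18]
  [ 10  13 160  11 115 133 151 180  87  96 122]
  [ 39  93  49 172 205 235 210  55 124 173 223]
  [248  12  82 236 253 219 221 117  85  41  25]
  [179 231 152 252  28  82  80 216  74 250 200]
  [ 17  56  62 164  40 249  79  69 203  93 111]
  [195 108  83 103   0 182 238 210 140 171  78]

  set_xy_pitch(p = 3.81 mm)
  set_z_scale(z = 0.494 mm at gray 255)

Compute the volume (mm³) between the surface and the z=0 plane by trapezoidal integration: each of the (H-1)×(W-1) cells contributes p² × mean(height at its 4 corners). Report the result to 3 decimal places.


height_mm = gray/255 × 0.494; cell vol = 3.81² × mean(4 corners)
unit = 3.81² × 0.494 / (4×255) = 0.00703035 mm³ per gray-sum
row 0: Σ corner-gray over 10 cells = 3921  → 27.5660
row 1: Σ corner-gray over 10 cells = 4918  → 34.5752
row 2: Σ corner-gray over 10 cells = 5699  → 40.0659
row 3: Σ corner-gray over 10 cells = 5914  → 41.5775
row 4: Σ corner-gray over 10 cells = 5267  → 37.0288
row 5: Σ corner-gray over 10 cells = 4901  → 34.4557
Σ rows: total corner-gray = 30620  → 215.2692 mm³

215.269


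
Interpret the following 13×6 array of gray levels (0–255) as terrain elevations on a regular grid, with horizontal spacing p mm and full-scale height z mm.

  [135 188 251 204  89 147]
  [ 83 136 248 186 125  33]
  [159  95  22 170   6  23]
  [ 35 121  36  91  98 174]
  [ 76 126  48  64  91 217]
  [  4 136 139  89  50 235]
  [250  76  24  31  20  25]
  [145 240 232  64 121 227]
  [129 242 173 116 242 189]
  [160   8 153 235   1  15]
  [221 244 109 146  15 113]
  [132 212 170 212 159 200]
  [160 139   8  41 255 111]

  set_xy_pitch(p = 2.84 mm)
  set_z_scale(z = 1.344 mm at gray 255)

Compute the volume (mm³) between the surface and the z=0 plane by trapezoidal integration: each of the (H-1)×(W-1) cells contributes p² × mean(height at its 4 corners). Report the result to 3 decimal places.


height_mm = gray/255 × 1.344; cell vol = 2.84² × mean(4 corners)
unit = 2.84² × 1.344 / (4×255) = 0.0106276 mm³ per gray-sum
row 0: Σ corner-gray over 5 cells = 3252  → 34.5610
row 1: Σ corner-gray over 5 cells = 2274  → 24.1672
row 2: Σ corner-gray over 5 cells = 1669  → 17.7375
row 3: Σ corner-gray over 5 cells = 1852  → 19.6823
row 4: Σ corner-gray over 5 cells = 2018  → 21.4465
row 5: Σ corner-gray over 5 cells = 1644  → 17.4718
row 6: Σ corner-gray over 5 cells = 2263  → 24.0503
row 7: Σ corner-gray over 5 cells = 3550  → 37.7280
row 8: Σ corner-gray over 5 cells = 2833  → 30.1080
row 9: Σ corner-gray over 5 cells = 2331  → 24.7730
row 10: Σ corner-gray over 5 cells = 3200  → 34.0084
row 11: Σ corner-gray over 5 cells = 2995  → 31.8297
Σ rows: total corner-gray = 29881  → 317.5637 mm³

317.564


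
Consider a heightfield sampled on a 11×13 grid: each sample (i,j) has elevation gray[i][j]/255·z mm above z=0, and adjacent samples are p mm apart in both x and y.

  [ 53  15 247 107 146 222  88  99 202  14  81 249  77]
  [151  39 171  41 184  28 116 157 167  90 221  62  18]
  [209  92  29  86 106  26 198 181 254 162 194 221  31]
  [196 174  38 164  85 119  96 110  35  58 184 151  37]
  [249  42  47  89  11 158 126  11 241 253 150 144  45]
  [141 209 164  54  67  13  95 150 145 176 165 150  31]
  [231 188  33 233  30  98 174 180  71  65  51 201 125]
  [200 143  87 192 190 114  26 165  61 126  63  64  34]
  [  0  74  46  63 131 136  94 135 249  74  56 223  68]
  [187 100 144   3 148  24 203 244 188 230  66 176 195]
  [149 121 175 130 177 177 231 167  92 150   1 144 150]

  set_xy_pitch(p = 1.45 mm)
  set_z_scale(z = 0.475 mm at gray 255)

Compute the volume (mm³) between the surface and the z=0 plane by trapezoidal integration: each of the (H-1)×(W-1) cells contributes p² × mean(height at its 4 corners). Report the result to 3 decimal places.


57.805

height_mm = gray/255 × 0.475; cell vol = 1.45² × mean(4 corners)
unit = 1.45² × 0.475 / (4×255) = 0.000979105 mm³ per gray-sum
row 0: Σ corner-gray over 12 cells = 5791  → 5.6700
row 1: Σ corner-gray over 12 cells = 6059  → 5.9324
row 2: Σ corner-gray over 12 cells = 5999  → 5.8737
row 3: Σ corner-gray over 12 cells = 5499  → 5.3841
row 4: Σ corner-gray over 12 cells = 5786  → 5.6651
row 5: Σ corner-gray over 12 cells = 5952  → 5.8276
row 6: Σ corner-gray over 12 cells = 5700  → 5.5809
row 7: Σ corner-gray over 12 cells = 5326  → 5.2147
row 8: Σ corner-gray over 12 cells = 6064  → 5.9373
row 9: Σ corner-gray over 12 cells = 6863  → 6.7196
Σ rows: total corner-gray = 59039  → 57.8054 mm³


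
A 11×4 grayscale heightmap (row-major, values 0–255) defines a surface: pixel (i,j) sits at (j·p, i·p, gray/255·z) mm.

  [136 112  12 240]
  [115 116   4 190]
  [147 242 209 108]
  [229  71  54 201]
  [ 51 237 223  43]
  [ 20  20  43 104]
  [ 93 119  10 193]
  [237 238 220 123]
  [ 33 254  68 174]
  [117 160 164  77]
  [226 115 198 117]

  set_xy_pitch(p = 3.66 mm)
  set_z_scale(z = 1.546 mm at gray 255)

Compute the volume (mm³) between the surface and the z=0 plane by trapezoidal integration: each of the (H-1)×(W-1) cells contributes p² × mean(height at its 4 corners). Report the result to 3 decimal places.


height_mm = gray/255 × 1.546; cell vol = 3.66² × mean(4 corners)
unit = 3.66² × 1.546 / (4×255) = 0.0203035 mm³ per gray-sum
row 0: Σ corner-gray over 3 cells = 1169  → 23.7348
row 1: Σ corner-gray over 3 cells = 1702  → 34.5566
row 2: Σ corner-gray over 3 cells = 1837  → 37.2976
row 3: Σ corner-gray over 3 cells = 1694  → 34.3942
row 4: Σ corner-gray over 3 cells = 1264  → 25.6637
row 5: Σ corner-gray over 3 cells = 794  → 16.1210
row 6: Σ corner-gray over 3 cells = 1820  → 36.9524
row 7: Σ corner-gray over 3 cells = 2127  → 43.1856
row 8: Σ corner-gray over 3 cells = 1693  → 34.3739
row 9: Σ corner-gray over 3 cells = 1811  → 36.7697
Σ rows: total corner-gray = 15911  → 323.0494 mm³

323.049


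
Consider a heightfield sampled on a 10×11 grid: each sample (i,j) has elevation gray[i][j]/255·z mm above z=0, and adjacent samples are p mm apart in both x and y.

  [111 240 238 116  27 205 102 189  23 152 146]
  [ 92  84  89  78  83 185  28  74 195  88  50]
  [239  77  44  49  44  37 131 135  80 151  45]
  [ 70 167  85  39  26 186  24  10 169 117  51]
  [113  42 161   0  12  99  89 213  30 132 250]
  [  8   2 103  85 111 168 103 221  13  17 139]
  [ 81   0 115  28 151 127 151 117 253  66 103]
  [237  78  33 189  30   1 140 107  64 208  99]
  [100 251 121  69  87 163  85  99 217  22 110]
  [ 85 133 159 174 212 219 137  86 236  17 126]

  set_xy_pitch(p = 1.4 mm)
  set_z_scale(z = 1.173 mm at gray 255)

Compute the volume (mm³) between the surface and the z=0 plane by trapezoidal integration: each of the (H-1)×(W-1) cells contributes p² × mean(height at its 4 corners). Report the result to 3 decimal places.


height_mm = gray/255 × 1.173; cell vol = 1.4² × mean(4 corners)
unit = 1.4² × 1.173 / (4×255) = 0.002254 mm³ per gray-sum
row 0: Σ corner-gray over 10 cells = 4791  → 10.7989
row 1: Σ corner-gray over 10 cells = 3730  → 8.4074
row 2: Σ corner-gray over 10 cells = 3547  → 7.9949
row 3: Σ corner-gray over 10 cells = 3686  → 8.3082
row 4: Σ corner-gray over 10 cells = 3712  → 8.3668
row 5: Σ corner-gray over 10 cells = 3993  → 9.0002
row 6: Σ corner-gray over 10 cells = 4236  → 9.5479
row 7: Σ corner-gray over 10 cells = 4474  → 10.0844
row 8: Σ corner-gray over 10 cells = 5395  → 12.1603
Σ rows: total corner-gray = 37564  → 84.6693 mm³

84.669


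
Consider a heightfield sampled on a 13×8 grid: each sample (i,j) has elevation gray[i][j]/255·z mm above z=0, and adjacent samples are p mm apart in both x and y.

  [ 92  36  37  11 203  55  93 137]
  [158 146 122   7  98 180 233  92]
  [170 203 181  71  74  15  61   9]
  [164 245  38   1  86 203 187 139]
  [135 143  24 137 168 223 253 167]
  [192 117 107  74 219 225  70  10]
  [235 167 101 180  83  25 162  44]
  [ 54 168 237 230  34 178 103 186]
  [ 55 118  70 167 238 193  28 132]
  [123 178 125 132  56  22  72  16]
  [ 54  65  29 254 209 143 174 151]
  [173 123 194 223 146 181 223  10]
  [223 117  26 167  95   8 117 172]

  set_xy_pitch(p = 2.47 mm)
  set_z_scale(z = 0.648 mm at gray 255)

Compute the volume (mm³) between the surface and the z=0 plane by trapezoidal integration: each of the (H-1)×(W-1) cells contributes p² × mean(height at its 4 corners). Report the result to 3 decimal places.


height_mm = gray/255 × 0.648; cell vol = 2.47² × mean(4 corners)
unit = 2.47² × 0.648 / (4×255) = 0.00387587 mm³ per gray-sum
row 0: Σ corner-gray over 7 cells = 2921  → 11.3214
row 1: Σ corner-gray over 7 cells = 3211  → 12.4454
row 2: Σ corner-gray over 7 cells = 3212  → 12.4493
row 3: Σ corner-gray over 7 cells = 4021  → 15.5849
row 4: Σ corner-gray over 7 cells = 4024  → 15.5965
row 5: Σ corner-gray over 7 cells = 3541  → 13.7244
row 6: Σ corner-gray over 7 cells = 3855  → 14.9415
row 7: Σ corner-gray over 7 cells = 3955  → 15.3290
row 8: Σ corner-gray over 7 cells = 3124  → 12.1082
row 9: Σ corner-gray over 7 cells = 3262  → 12.6431
row 10: Σ corner-gray over 7 cells = 4316  → 16.7282
row 11: Σ corner-gray over 7 cells = 3818  → 14.7981
Σ rows: total corner-gray = 43260  → 167.6700 mm³

167.670


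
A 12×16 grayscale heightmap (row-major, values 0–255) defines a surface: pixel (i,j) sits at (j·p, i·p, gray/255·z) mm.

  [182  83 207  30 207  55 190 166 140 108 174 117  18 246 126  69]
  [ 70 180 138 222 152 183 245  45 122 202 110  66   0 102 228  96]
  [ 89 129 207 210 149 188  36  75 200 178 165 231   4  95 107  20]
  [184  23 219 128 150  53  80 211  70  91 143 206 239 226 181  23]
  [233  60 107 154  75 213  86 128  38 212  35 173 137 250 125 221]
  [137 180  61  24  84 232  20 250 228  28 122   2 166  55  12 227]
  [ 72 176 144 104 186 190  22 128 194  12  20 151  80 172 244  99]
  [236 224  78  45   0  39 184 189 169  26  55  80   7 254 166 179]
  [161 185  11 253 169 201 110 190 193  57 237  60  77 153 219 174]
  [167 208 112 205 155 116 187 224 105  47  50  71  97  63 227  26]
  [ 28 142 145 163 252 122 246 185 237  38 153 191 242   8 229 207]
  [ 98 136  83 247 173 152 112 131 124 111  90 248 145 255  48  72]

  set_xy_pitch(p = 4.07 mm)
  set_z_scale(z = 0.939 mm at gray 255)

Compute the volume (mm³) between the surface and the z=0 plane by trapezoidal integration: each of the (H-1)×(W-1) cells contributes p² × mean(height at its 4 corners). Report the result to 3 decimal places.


1360.907

height_mm = gray/255 × 0.939; cell vol = 4.07² × mean(4 corners)
unit = 4.07² × 0.939 / (4×255) = 0.0152495 mm³ per gray-sum
row 0: Σ corner-gray over 15 cells = 8141  → 124.1458
row 1: Σ corner-gray over 15 cells = 8213  → 125.2437
row 2: Σ corner-gray over 15 cells = 8304  → 126.6314
row 3: Σ corner-gray over 15 cells = 8287  → 126.3722
row 4: Σ corner-gray over 15 cells = 7332  → 111.8090
row 5: Σ corner-gray over 15 cells = 7109  → 108.4084
row 6: Σ corner-gray over 15 cells = 7264  → 110.7720
row 7: Σ corner-gray over 15 cells = 8012  → 122.1786
row 8: Σ corner-gray over 15 cells = 8492  → 129.4983
row 9: Σ corner-gray over 15 cells = 8868  → 135.2321
row 10: Σ corner-gray over 15 cells = 9221  → 140.6152
Σ rows: total corner-gray = 89243  → 1360.9069 mm³


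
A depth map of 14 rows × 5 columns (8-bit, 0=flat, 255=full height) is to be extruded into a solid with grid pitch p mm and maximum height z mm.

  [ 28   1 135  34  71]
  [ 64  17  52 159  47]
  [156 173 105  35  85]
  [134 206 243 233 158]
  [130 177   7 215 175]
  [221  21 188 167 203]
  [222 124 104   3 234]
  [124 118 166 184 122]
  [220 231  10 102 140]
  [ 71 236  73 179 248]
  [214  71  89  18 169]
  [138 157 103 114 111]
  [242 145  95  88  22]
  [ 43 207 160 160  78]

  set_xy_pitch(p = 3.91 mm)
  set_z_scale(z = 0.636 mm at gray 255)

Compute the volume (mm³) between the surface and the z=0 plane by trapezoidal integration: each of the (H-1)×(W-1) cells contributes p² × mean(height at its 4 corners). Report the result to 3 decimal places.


height_mm = gray/255 × 0.636; cell vol = 3.91² × mean(4 corners)
unit = 3.91² × 0.636 / (4×255) = 0.00953258 mm³ per gray-sum
row 0: Σ corner-gray over 4 cells = 1006  → 9.5898
row 1: Σ corner-gray over 4 cells = 1434  → 13.6697
row 2: Σ corner-gray over 4 cells = 2523  → 24.0507
row 3: Σ corner-gray over 4 cells = 2759  → 26.3004
row 4: Σ corner-gray over 4 cells = 2279  → 21.7247
row 5: Σ corner-gray over 4 cells = 2094  → 19.9612
row 6: Σ corner-gray over 4 cells = 2100  → 20.0184
row 7: Σ corner-gray over 4 cells = 2228  → 21.2386
row 8: Σ corner-gray over 4 cells = 2341  → 22.3158
row 9: Σ corner-gray over 4 cells = 2034  → 19.3893
row 10: Σ corner-gray over 4 cells = 1736  → 16.5486
row 11: Σ corner-gray over 4 cells = 1917  → 18.2740
row 12: Σ corner-gray over 4 cells = 2095  → 19.9708
Σ rows: total corner-gray = 26546  → 253.0519 mm³

253.052


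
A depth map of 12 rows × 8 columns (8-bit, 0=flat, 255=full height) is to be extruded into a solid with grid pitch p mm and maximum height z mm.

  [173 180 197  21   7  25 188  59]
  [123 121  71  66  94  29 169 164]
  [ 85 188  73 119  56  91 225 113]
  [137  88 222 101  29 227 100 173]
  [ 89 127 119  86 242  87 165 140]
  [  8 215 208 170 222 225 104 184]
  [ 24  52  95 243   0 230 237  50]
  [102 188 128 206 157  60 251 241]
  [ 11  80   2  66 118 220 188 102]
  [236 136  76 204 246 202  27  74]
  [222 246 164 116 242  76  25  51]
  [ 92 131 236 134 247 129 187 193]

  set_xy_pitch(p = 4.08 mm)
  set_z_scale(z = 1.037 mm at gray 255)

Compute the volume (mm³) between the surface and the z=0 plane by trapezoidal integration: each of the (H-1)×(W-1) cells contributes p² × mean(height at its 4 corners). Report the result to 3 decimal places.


height_mm = gray/255 × 1.037; cell vol = 4.08² × mean(4 corners)
unit = 4.08² × 1.037 / (4×255) = 0.0169238 mm³ per gray-sum
row 0: Σ corner-gray over 7 cells = 2855  → 48.3176
row 1: Σ corner-gray over 7 cells = 3089  → 52.2777
row 2: Σ corner-gray over 7 cells = 3546  → 60.0119
row 3: Σ corner-gray over 7 cells = 3725  → 63.0413
row 4: Σ corner-gray over 7 cells = 4361  → 73.8049
row 5: Σ corner-gray over 7 cells = 4268  → 72.2309
row 6: Σ corner-gray over 7 cells = 4111  → 69.5739
row 7: Σ corner-gray over 7 cells = 3784  → 64.0398
row 8: Σ corner-gray over 7 cells = 3553  → 60.1304
row 9: Σ corner-gray over 7 cells = 4103  → 69.4385
row 10: Σ corner-gray over 7 cells = 4424  → 74.8711
Σ rows: total corner-gray = 41819  → 707.7381 mm³

707.738


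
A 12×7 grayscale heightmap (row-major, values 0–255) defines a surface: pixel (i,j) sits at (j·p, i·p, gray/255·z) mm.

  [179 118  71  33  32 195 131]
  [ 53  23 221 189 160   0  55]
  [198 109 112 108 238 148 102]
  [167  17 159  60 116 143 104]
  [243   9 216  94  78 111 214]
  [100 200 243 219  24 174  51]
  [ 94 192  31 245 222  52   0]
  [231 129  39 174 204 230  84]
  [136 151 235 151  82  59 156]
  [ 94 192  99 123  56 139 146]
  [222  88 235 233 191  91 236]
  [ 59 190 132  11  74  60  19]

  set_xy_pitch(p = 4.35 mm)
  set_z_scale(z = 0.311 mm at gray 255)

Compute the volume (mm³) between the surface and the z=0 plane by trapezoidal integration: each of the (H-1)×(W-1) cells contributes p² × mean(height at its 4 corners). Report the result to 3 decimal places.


height_mm = gray/255 × 0.311; cell vol = 4.35² × mean(4 corners)
unit = 4.35² × 0.311 / (4×255) = 0.00576951 mm³ per gray-sum
row 0: Σ corner-gray over 6 cells = 2502  → 14.4353
row 1: Σ corner-gray over 6 cells = 3024  → 17.4470
row 2: Σ corner-gray over 6 cells = 2991  → 17.2566
row 3: Σ corner-gray over 6 cells = 2734  → 15.7738
row 4: Σ corner-gray over 6 cells = 3344  → 19.2932
row 5: Σ corner-gray over 6 cells = 3449  → 19.8990
row 6: Σ corner-gray over 6 cells = 3445  → 19.8760
row 7: Σ corner-gray over 6 cells = 3515  → 20.2798
row 8: Σ corner-gray over 6 cells = 3106  → 17.9201
row 9: Σ corner-gray over 6 cells = 3592  → 20.7241
row 10: Σ corner-gray over 6 cells = 3146  → 18.1509
Σ rows: total corner-gray = 34848  → 201.0558 mm³

201.056
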